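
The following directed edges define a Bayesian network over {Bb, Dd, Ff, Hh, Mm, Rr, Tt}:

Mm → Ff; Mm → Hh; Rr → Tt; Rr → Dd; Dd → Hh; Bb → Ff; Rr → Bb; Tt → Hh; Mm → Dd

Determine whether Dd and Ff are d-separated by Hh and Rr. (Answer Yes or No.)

No — Dd and Ff are not d-separated given {Hh, Rr}.

Enumerating the 6 paths from Dd to Ff and testing each for blocking by {Hh, Rr}:
Path 1: Dd → Hh ← Mm → Ff
  Hh is a collider and Hh is conditioned on, which opens it; Mm is a fork and Mm is not conditioned on — no node blocks this path, so it is active.
Path 2: Dd → Hh ← Tt ← Rr → Bb → Ff
  Rr is a fork here and Rr is conditioned on, so the path is blocked at Rr.
Path 3: Dd ← Mm → Hh ← Tt ← Rr → Bb → Ff
  Rr is a fork here and Rr is conditioned on, so the path is blocked at Rr.
Path 4: Dd ← Mm → Ff
  Mm is a fork and Mm is not conditioned on — no node blocks this path, so it is active.
Path 5: Dd ← Rr → Bb → Ff
  Rr is a fork here and Rr is conditioned on, so the path is blocked at Rr.
Path 6: Dd ← Rr → Tt → Hh ← Mm → Ff
  Rr is a fork here and Rr is conditioned on, so the path is blocked at Rr.
Because an active path exists, Dd and Ff are not d-separated.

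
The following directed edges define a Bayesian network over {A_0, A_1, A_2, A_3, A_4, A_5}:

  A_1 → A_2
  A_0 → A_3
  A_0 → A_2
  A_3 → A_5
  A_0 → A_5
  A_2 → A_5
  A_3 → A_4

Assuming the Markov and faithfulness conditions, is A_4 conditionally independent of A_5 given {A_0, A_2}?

No

3 paths connect A_4 and A_5; each must be blocked for d-separation to hold:
Path 1: A_4 ← A_3 → A_5
  A_3 is a fork and A_3 is not conditioned on — no node blocks this path, so it is active.
Path 2: A_4 ← A_3 ← A_0 → A_5
  A_0 is a fork here and A_0 is conditioned on, so the path is blocked at A_0.
Path 3: A_4 ← A_3 ← A_0 → A_2 → A_5
  A_0 is a fork here and A_0 is conditioned on, so the path is blocked at A_0.
Since the path A_4 ← A_3 → A_5 is active, A_4 and A_5 are not d-separated given {A_0, A_2}.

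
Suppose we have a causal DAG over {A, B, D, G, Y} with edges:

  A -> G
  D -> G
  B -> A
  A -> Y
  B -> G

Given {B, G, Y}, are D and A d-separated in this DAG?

There are 2 undirected paths between D and A; checking each against the conditioning set {B, G, Y}:
Path 1: D → G ← B → A
  B is a fork here and B is conditioned on, so the path is blocked at B.
Path 2: D → G ← A
  G is a collider and G is conditioned on, which opens it — no node blocks this path, so it is active.
At least one path is unblocked, so d-separation fails.

No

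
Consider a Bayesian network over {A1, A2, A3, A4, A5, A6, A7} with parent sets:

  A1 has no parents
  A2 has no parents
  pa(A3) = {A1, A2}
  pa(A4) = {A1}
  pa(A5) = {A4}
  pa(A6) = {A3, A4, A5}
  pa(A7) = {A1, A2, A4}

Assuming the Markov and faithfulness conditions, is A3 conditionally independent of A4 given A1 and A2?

Enumerating the 6 paths from A3 to A4 and testing each for blocking by {A1, A2}:
Path 1: A3 ← A2 → A7 ← A1 → A4
  A2 is a fork here and A2 is conditioned on, so the path is blocked at A2.
Path 2: A3 ← A2 → A7 ← A4
  A2 is a fork here and A2 is conditioned on, so the path is blocked at A2.
Path 3: A3 → A6 ← A5 ← A4
  A6 is a collider here and neither A6 nor any of its descendants is conditioned on, so the collider stays closed — the path is blocked at A6.
Path 4: A3 → A6 ← A4
  A6 is a collider here and neither A6 nor any of its descendants is conditioned on, so the collider stays closed — the path is blocked at A6.
Path 5: A3 ← A1 → A7 ← A4
  A1 is a fork here and A1 is conditioned on, so the path is blocked at A1.
Path 6: A3 ← A1 → A4
  A1 is a fork here and A1 is conditioned on, so the path is blocked at A1.
Since every path is blocked, d-separation holds.

Yes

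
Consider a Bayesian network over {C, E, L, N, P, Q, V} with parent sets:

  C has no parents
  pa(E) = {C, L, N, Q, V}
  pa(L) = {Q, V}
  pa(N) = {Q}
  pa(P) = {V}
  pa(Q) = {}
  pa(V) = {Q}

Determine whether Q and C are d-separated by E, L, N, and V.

We examine all 6 paths between Q and C:
Path 1: Q → N → E ← C
  N is a chain here and N is conditioned on, so the path is blocked at N.
Path 2: Q → E ← C
  E is a collider and E is conditioned on, which opens it — no node blocks this path, so it is active.
Path 3: Q → V → E ← C
  V is a chain here and V is conditioned on, so the path is blocked at V.
Path 4: Q → V → L → E ← C
  V is a chain here and V is conditioned on, so the path is blocked at V.
Path 5: Q → L → E ← C
  L is a chain here and L is conditioned on, so the path is blocked at L.
Path 6: Q → L ← V → E ← C
  V is a fork here and V is conditioned on, so the path is blocked at V.
Because an active path exists, Q and C are not d-separated.

No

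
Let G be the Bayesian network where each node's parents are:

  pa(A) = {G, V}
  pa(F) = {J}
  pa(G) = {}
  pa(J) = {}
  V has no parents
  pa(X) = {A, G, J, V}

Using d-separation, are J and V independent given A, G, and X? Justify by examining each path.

We examine all 3 paths between J and V:
  1. J → X ← G → A ← V — X:collider[open]; G:fork[blocks]; A:collider[open] ⇒ blocked
  2. J → X ← V — X:collider[open] ⇒ active
  3. J → X ← A ← V — X:collider[open]; A:chain[blocks] ⇒ blocked
At least one path is unblocked, so d-separation fails.

No — J and V are not d-separated given {A, G, X}.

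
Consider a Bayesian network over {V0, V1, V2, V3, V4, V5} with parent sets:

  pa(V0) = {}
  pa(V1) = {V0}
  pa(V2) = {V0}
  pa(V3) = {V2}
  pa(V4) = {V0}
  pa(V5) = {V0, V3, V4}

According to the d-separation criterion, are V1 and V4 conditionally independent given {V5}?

No — V1 and V4 are not d-separated given {V5}.

We examine all 3 paths between V1 and V4:
Path 1: V1 ← V0 → V2 → V3 → V5 ← V4
  V0 is a fork and V0 is not conditioned on; V2 is a chain and V2 is not conditioned on; V3 is a chain and V3 is not conditioned on; V5 is a collider and V5 is conditioned on, which opens it — no node blocks this path, so it is active.
Path 2: V1 ← V0 → V4
  V0 is a fork and V0 is not conditioned on — no node blocks this path, so it is active.
Path 3: V1 ← V0 → V5 ← V4
  V0 is a fork and V0 is not conditioned on; V5 is a collider and V5 is conditioned on, which opens it — no node blocks this path, so it is active.
At least one path is unblocked, so d-separation fails.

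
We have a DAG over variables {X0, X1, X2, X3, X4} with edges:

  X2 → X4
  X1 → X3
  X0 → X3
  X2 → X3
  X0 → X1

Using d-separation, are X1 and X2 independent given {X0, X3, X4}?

No

2 paths connect X1 and X2; each must be blocked for d-separation to hold:
Path 1: X1 → X3 ← X2
  X3 is a collider and X3 is conditioned on, which opens it — no node blocks this path, so it is active.
Path 2: X1 ← X0 → X3 ← X2
  X0 is a fork here and X0 is conditioned on, so the path is blocked at X0.
At least one path is unblocked, so d-separation fails.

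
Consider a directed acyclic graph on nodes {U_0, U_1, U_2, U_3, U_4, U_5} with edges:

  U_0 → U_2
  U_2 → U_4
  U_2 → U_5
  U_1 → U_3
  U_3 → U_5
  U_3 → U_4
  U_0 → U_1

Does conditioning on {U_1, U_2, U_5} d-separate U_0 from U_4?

Yes — U_0 and U_4 are d-separated given {U_1, U_2, U_5}.

4 paths connect U_0 and U_4; each must be blocked for d-separation to hold:
Path 1: U_0 → U_1 → U_3 → U_4
  U_1 is a chain here and U_1 is conditioned on, so the path is blocked at U_1.
Path 2: U_0 → U_1 → U_3 → U_5 ← U_2 → U_4
  U_1 is a chain here and U_1 is conditioned on, so the path is blocked at U_1.
Path 3: U_0 → U_2 → U_4
  U_2 is a chain here and U_2 is conditioned on, so the path is blocked at U_2.
Path 4: U_0 → U_2 → U_5 ← U_3 → U_4
  U_2 is a chain here and U_2 is conditioned on, so the path is blocked at U_2.
All paths are blocked; U_0 ⊥ U_4 | {U_1, U_2, U_5} holds.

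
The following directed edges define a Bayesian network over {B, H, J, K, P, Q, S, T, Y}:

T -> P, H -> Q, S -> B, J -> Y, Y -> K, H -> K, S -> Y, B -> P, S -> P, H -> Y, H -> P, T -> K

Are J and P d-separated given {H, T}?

Yes — J and P are d-separated given {H, T}.

Enumerating the 6 paths from J to P and testing each for blocking by {H, T}:
Path 1: J → Y → K ← H → P
  K is a collider here and neither K nor any of its descendants is conditioned on, so the collider stays closed — the path is blocked at K.
Path 2: J → Y → K ← T → P
  K is a collider here and neither K nor any of its descendants is conditioned on, so the collider stays closed — the path is blocked at K.
Path 3: J → Y ← S → B → P
  Y is a collider here and neither Y nor any of its descendants is conditioned on, so the collider stays closed — the path is blocked at Y.
Path 4: J → Y ← S → P
  Y is a collider here and neither Y nor any of its descendants is conditioned on, so the collider stays closed — the path is blocked at Y.
Path 5: J → Y ← H → K ← T → P
  Y is a collider here and neither Y nor any of its descendants is conditioned on, so the collider stays closed — the path is blocked at Y.
Path 6: J → Y ← H → P
  Y is a collider here and neither Y nor any of its descendants is conditioned on, so the collider stays closed — the path is blocked at Y.
All paths are blocked; J ⊥ P | {H, T} holds.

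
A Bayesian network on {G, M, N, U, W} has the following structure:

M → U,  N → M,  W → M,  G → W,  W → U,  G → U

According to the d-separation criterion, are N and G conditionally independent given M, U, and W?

Yes

We examine all 4 paths between N and G:
Path 1: N → M → U ← W ← G
  M is a chain here and M is conditioned on, so the path is blocked at M.
Path 2: N → M → U ← G
  M is a chain here and M is conditioned on, so the path is blocked at M.
Path 3: N → M ← W → U ← G
  W is a fork here and W is conditioned on, so the path is blocked at W.
Path 4: N → M ← W ← G
  W is a chain here and W is conditioned on, so the path is blocked at W.
Since every path is blocked, d-separation holds.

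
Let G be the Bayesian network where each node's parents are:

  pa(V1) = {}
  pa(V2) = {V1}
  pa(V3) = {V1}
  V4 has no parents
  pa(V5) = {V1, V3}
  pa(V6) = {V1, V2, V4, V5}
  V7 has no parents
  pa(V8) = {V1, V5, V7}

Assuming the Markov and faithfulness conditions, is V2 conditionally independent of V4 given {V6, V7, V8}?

No

We examine all 5 paths between V2 and V4:
  1. V2 → V6 ← V4 — V6:collider[open] ⇒ active
  2. V2 ← V1 → V3 → V5 → V6 ← V4 — V1:fork[open]; V3:chain[open]; V5:chain[open]; V6:collider[open] ⇒ active
  3. V2 ← V1 → V8 ← V5 → V6 ← V4 — V1:fork[open]; V8:collider[open]; V5:fork[open]; V6:collider[open] ⇒ active
  4. V2 ← V1 → V6 ← V4 — V1:fork[open]; V6:collider[open] ⇒ active
  5. V2 ← V1 → V5 → V6 ← V4 — V1:fork[open]; V5:chain[open]; V6:collider[open] ⇒ active
Since the path V2 → V6 ← V4 is active, V2 and V4 are not d-separated given {V6, V7, V8}.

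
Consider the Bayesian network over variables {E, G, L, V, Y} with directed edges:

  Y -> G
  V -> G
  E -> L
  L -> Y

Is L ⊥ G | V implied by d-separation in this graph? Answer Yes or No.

No

The only undirected path from L to G is:
  1. L → Y → G — Y:chain[open] ⇒ active
At least one path is unblocked, so d-separation fails.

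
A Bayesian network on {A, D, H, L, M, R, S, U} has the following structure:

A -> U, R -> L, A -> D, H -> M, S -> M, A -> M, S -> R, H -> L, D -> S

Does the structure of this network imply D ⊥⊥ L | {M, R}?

Enumerating the 4 paths from D to L and testing each for blocking by {M, R}:
Path 1: D ← A → M ← H → L
  A is a fork and A is not conditioned on; M is a collider and M is conditioned on, which opens it; H is a fork and H is not conditioned on — no node blocks this path, so it is active.
Path 2: D ← A → M ← S → R → L
  R is a chain here and R is conditioned on, so the path is blocked at R.
Path 3: D → S → M ← H → L
  S is a chain and S is not conditioned on; M is a collider and M is conditioned on, which opens it; H is a fork and H is not conditioned on — no node blocks this path, so it is active.
Path 4: D → S → R → L
  R is a chain here and R is conditioned on, so the path is blocked at R.
At least one path is unblocked, so d-separation fails.

No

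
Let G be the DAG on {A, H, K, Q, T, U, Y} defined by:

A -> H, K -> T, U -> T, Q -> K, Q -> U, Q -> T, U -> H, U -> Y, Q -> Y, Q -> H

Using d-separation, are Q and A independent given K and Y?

Enumerating the 5 paths from Q to A and testing each for blocking by {K, Y}:
Path 1: Q → U → H ← A
  H is a collider here and neither H nor any of its descendants is conditioned on, so the collider stays closed — the path is blocked at H.
Path 2: Q → Y ← U → H ← A
  H is a collider here and neither H nor any of its descendants is conditioned on, so the collider stays closed — the path is blocked at H.
Path 3: Q → H ← A
  H is a collider here and neither H nor any of its descendants is conditioned on, so the collider stays closed — the path is blocked at H.
Path 4: Q → K → T ← U → H ← A
  K is a chain here and K is conditioned on, so the path is blocked at K.
Path 5: Q → T ← U → H ← A
  T is a collider here and neither T nor any of its descendants is conditioned on, so the collider stays closed — the path is blocked at T.
Every path is blocked, so Q and A are d-separated given {K, Y}.

Yes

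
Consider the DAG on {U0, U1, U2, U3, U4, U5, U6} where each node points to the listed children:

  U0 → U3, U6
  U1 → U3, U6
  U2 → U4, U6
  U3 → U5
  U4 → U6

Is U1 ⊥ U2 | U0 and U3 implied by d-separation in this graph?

4 paths connect U1 and U2; each must be blocked for d-separation to hold:
  1. U1 → U6 ← U4 ← U2 — U6:collider[blocks]; U4:chain[open] ⇒ blocked
  2. U1 → U6 ← U2 — U6:collider[blocks] ⇒ blocked
  3. U1 → U3 ← U0 → U6 ← U4 ← U2 — U3:collider[open]; U0:fork[blocks]; U6:collider[blocks]; U4:chain[open] ⇒ blocked
  4. U1 → U3 ← U0 → U6 ← U2 — U3:collider[open]; U0:fork[blocks]; U6:collider[blocks] ⇒ blocked
Since every path is blocked, d-separation holds.

Yes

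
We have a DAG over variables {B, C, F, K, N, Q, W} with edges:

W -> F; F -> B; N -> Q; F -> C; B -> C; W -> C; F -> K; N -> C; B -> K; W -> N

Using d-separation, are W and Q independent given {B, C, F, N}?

There are 5 undirected paths between W and Q; checking each against the conditioning set {B, C, F, N}:
Path 1: W → F → B → C ← N → Q
  F is a chain here and F is conditioned on, so the path is blocked at F.
Path 2: W → F → C ← N → Q
  F is a chain here and F is conditioned on, so the path is blocked at F.
Path 3: W → F → K ← B → C ← N → Q
  F is a chain here and F is conditioned on, so the path is blocked at F.
Path 4: W → N → Q
  N is a chain here and N is conditioned on, so the path is blocked at N.
Path 5: W → C ← N → Q
  N is a fork here and N is conditioned on, so the path is blocked at N.
All paths are blocked; W ⊥ Q | {B, C, F, N} holds.

Yes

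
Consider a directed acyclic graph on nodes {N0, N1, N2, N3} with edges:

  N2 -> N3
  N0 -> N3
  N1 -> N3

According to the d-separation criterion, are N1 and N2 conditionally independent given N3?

Only one path connects N1 and N2:
  1. N1 → N3 ← N2 — N3:collider[open] ⇒ active
Because an active path exists, N1 and N2 are not d-separated.

No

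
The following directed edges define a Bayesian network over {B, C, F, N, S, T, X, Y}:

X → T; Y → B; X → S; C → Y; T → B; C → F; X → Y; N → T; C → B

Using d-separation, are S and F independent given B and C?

Yes

Enumerating the 4 paths from S to F and testing each for blocking by {B, C}:
Path 1: S ← X → T → B ← Y ← C → F
  C is a fork here and C is conditioned on, so the path is blocked at C.
Path 2: S ← X → T → B ← C → F
  C is a fork here and C is conditioned on, so the path is blocked at C.
Path 3: S ← X → Y → B ← C → F
  C is a fork here and C is conditioned on, so the path is blocked at C.
Path 4: S ← X → Y ← C → F
  C is a fork here and C is conditioned on, so the path is blocked at C.
Every path is blocked, so S and F are d-separated given {B, C}.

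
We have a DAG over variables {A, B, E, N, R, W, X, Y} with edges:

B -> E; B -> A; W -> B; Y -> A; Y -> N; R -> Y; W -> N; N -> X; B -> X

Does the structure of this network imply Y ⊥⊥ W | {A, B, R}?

Yes

4 paths connect Y and W; each must be blocked for d-separation to hold:
Path 1: Y → N ← W
  N is a collider here and neither N nor any of its descendants is conditioned on, so the collider stays closed — the path is blocked at N.
Path 2: Y → N → X ← B ← W
  X is a collider here and neither X nor any of its descendants is conditioned on, so the collider stays closed — the path is blocked at X.
Path 3: Y → A ← B ← W
  B is a chain here and B is conditioned on, so the path is blocked at B.
Path 4: Y → A ← B → X ← N ← W
  B is a fork here and B is conditioned on, so the path is blocked at B.
Since every path is blocked, d-separation holds.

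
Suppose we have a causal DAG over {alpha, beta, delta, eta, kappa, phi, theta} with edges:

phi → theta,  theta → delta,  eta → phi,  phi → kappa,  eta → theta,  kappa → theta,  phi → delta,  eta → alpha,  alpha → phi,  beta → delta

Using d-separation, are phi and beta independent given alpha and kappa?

There are 5 undirected paths between phi and beta; checking each against the conditioning set {alpha, kappa}:
Path 1: phi ← alpha ← eta → theta → delta ← beta
  alpha is a chain here and alpha is conditioned on, so the path is blocked at alpha.
Path 2: phi ← eta → theta → delta ← beta
  delta is a collider here and neither delta nor any of its descendants is conditioned on, so the collider stays closed — the path is blocked at delta.
Path 3: phi → kappa → theta → delta ← beta
  kappa is a chain here and kappa is conditioned on, so the path is blocked at kappa.
Path 4: phi → delta ← beta
  delta is a collider here and neither delta nor any of its descendants is conditioned on, so the collider stays closed — the path is blocked at delta.
Path 5: phi → theta → delta ← beta
  delta is a collider here and neither delta nor any of its descendants is conditioned on, so the collider stays closed — the path is blocked at delta.
Every path is blocked, so phi and beta are d-separated given {alpha, kappa}.

Yes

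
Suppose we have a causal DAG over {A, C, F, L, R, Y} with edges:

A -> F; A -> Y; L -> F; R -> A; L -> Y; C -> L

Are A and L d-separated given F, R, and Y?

2 paths connect A and L; each must be blocked for d-separation to hold:
Path 1: A → Y ← L
  Y is a collider and Y is conditioned on, which opens it — no node blocks this path, so it is active.
Path 2: A → F ← L
  F is a collider and F is conditioned on, which opens it — no node blocks this path, so it is active.
At least one path is unblocked, so d-separation fails.

No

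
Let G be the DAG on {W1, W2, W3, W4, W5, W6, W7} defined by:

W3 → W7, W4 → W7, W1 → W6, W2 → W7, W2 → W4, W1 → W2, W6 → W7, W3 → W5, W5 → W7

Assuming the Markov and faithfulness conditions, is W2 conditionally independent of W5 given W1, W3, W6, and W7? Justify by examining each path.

We examine all 6 paths between W2 and W5:
Path 1: W2 ← W1 → W6 → W7 ← W3 → W5
  W1 is a fork here and W1 is conditioned on, so the path is blocked at W1.
Path 2: W2 ← W1 → W6 → W7 ← W5
  W1 is a fork here and W1 is conditioned on, so the path is blocked at W1.
Path 3: W2 → W7 ← W3 → W5
  W3 is a fork here and W3 is conditioned on, so the path is blocked at W3.
Path 4: W2 → W7 ← W5
  W7 is a collider and W7 is conditioned on, which opens it — no node blocks this path, so it is active.
Path 5: W2 → W4 → W7 ← W3 → W5
  W3 is a fork here and W3 is conditioned on, so the path is blocked at W3.
Path 6: W2 → W4 → W7 ← W5
  W4 is a chain and W4 is not conditioned on; W7 is a collider and W7 is conditioned on, which opens it — no node blocks this path, so it is active.
At least one path is unblocked, so d-separation fails.

No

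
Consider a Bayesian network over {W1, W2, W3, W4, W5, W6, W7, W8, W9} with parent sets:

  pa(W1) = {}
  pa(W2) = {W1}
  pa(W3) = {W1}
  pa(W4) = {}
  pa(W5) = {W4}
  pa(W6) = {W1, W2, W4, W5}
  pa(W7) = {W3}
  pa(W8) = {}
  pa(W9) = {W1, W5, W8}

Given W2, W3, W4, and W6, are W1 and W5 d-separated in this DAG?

No — W1 and W5 are not d-separated given {W2, W3, W4, W6}.

Enumerating the 5 paths from W1 to W5 and testing each for blocking by {W2, W3, W4, W6}:
Path 1: W1 → W9 ← W5
  W9 is a collider here and neither W9 nor any of its descendants is conditioned on, so the collider stays closed — the path is blocked at W9.
Path 2: W1 → W6 ← W5
  W6 is a collider and W6 is conditioned on, which opens it — no node blocks this path, so it is active.
Path 3: W1 → W6 ← W4 → W5
  W4 is a fork here and W4 is conditioned on, so the path is blocked at W4.
Path 4: W1 → W2 → W6 ← W5
  W2 is a chain here and W2 is conditioned on, so the path is blocked at W2.
Path 5: W1 → W2 → W6 ← W4 → W5
  W2 is a chain here and W2 is conditioned on, so the path is blocked at W2.
At least one path is unblocked, so d-separation fails.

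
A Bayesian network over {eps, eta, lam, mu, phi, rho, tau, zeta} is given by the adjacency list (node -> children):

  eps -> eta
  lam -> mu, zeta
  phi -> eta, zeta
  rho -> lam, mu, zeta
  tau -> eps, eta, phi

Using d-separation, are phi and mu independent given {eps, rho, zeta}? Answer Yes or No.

There are 4 undirected paths between phi and mu; checking each against the conditioning set {eps, rho, zeta}:
Path 1: phi → zeta ← lam → mu
  zeta is a collider and zeta is conditioned on, which opens it; lam is a fork and lam is not conditioned on — no node blocks this path, so it is active.
Path 2: phi → zeta ← lam ← rho → mu
  rho is a fork here and rho is conditioned on, so the path is blocked at rho.
Path 3: phi → zeta ← rho → lam → mu
  rho is a fork here and rho is conditioned on, so the path is blocked at rho.
Path 4: phi → zeta ← rho → mu
  rho is a fork here and rho is conditioned on, so the path is blocked at rho.
Because an active path exists, phi and mu are not d-separated.

No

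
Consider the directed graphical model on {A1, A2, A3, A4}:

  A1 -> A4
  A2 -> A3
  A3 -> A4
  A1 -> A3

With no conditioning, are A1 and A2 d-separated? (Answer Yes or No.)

Yes

There are 2 undirected paths between A1 and A2; checking each against the conditioning set ∅:
Path 1: A1 → A4 ← A3 ← A2
  A4 is a collider here and neither A4 nor any of its descendants is conditioned on, so the collider stays closed — the path is blocked at A4.
Path 2: A1 → A3 ← A2
  A3 is a collider here and neither A3 nor any of its descendants is conditioned on, so the collider stays closed — the path is blocked at A3.
Since every path is blocked, d-separation holds.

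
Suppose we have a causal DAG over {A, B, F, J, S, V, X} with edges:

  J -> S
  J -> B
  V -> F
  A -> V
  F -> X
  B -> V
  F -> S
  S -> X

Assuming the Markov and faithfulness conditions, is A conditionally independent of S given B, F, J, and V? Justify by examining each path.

Enumerating the 3 paths from A to S and testing each for blocking by {B, F, J, V}:
Path 1: A → V → F → S
  V is a chain here and V is conditioned on, so the path is blocked at V.
Path 2: A → V → F → X ← S
  V is a chain here and V is conditioned on, so the path is blocked at V.
Path 3: A → V ← B ← J → S
  B is a chain here and B is conditioned on, so the path is blocked at B.
All paths are blocked; A ⊥ S | {B, F, J, V} holds.

Yes — A and S are d-separated given {B, F, J, V}.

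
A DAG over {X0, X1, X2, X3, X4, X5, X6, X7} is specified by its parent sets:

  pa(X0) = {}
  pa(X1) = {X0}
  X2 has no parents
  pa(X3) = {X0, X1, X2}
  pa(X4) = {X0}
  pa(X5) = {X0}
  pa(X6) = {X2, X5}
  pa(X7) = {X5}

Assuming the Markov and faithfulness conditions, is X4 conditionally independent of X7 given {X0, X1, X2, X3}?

Yes

We examine all 3 paths between X4 and X7:
Path 1: X4 ← X0 → X3 ← X2 → X6 ← X5 → X7
  X0 is a fork here and X0 is conditioned on, so the path is blocked at X0.
Path 2: X4 ← X0 → X1 → X3 ← X2 → X6 ← X5 → X7
  X0 is a fork here and X0 is conditioned on, so the path is blocked at X0.
Path 3: X4 ← X0 → X5 → X7
  X0 is a fork here and X0 is conditioned on, so the path is blocked at X0.
Every path is blocked, so X4 and X7 are d-separated given {X0, X1, X2, X3}.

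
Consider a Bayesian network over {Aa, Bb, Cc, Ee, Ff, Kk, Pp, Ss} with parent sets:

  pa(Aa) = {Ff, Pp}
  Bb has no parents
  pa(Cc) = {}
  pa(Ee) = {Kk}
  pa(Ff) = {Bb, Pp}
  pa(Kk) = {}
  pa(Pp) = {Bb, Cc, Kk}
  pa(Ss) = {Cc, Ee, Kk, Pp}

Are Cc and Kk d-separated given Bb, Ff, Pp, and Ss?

No — Cc and Kk are not d-separated given {Bb, Ff, Pp, Ss}.

There are 6 undirected paths between Cc and Kk; checking each against the conditioning set {Bb, Ff, Pp, Ss}:
Path 1: Cc → Ss ← Ee ← Kk
  Ss is a collider and Ss is conditioned on, which opens it; Ee is a chain and Ee is not conditioned on — no node blocks this path, so it is active.
Path 2: Cc → Ss ← Kk
  Ss is a collider and Ss is conditioned on, which opens it — no node blocks this path, so it is active.
Path 3: Cc → Ss ← Pp ← Kk
  Pp is a chain here and Pp is conditioned on, so the path is blocked at Pp.
Path 4: Cc → Pp → Ss ← Ee ← Kk
  Pp is a chain here and Pp is conditioned on, so the path is blocked at Pp.
Path 5: Cc → Pp → Ss ← Kk
  Pp is a chain here and Pp is conditioned on, so the path is blocked at Pp.
Path 6: Cc → Pp ← Kk
  Pp is a collider and Pp is conditioned on, which opens it — no node blocks this path, so it is active.
Since the path Cc → Ss ← Ee ← Kk is active, Cc and Kk are not d-separated given {Bb, Ff, Pp, Ss}.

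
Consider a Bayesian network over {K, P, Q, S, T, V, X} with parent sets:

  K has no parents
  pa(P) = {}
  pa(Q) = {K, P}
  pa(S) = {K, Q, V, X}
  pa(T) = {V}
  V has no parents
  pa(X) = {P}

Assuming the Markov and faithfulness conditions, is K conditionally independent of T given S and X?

We examine all 3 paths between K and T:
  1. K → Q → S ← V → T — Q:chain[open]; S:collider[open]; V:fork[open] ⇒ active
  2. K → Q ← P → X → S ← V → T — Q:collider[open]; P:fork[open]; X:chain[blocks]; S:collider[open]; V:fork[open] ⇒ blocked
  3. K → S ← V → T — S:collider[open]; V:fork[open] ⇒ active
At least one path is unblocked, so d-separation fails.

No — K and T are not d-separated given {S, X}.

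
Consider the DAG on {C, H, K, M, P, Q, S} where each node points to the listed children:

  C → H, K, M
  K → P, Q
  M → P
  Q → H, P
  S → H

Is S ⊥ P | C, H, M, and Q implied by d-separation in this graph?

There are 6 undirected paths between S and P; checking each against the conditioning set {C, H, M, Q}:
Path 1: S → H ← Q → P
  Q is a fork here and Q is conditioned on, so the path is blocked at Q.
Path 2: S → H ← Q ← K → P
  Q is a chain here and Q is conditioned on, so the path is blocked at Q.
Path 3: S → H ← Q ← K ← C → M → P
  Q is a chain here and Q is conditioned on, so the path is blocked at Q.
Path 4: S → H ← C → M → P
  C is a fork here and C is conditioned on, so the path is blocked at C.
Path 5: S → H ← C → K → P
  C is a fork here and C is conditioned on, so the path is blocked at C.
Path 6: S → H ← C → K → Q → P
  C is a fork here and C is conditioned on, so the path is blocked at C.
Every path is blocked, so S and P are d-separated given {C, H, M, Q}.

Yes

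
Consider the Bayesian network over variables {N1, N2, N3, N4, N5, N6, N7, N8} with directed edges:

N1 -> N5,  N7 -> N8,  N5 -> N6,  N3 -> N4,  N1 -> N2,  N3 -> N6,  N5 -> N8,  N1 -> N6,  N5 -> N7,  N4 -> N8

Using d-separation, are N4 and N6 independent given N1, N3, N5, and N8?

There are 5 undirected paths between N4 and N6; checking each against the conditioning set {N1, N3, N5, N8}:
  1. N4 → N8 ← N5 ← N1 → N6 — N8:collider[open]; N5:chain[blocks]; N1:fork[blocks] ⇒ blocked
  2. N4 → N8 ← N5 → N6 — N8:collider[open]; N5:fork[blocks] ⇒ blocked
  3. N4 → N8 ← N7 ← N5 ← N1 → N6 — N8:collider[open]; N7:chain[open]; N5:chain[blocks]; N1:fork[blocks] ⇒ blocked
  4. N4 → N8 ← N7 ← N5 → N6 — N8:collider[open]; N7:chain[open]; N5:fork[blocks] ⇒ blocked
  5. N4 ← N3 → N6 — N3:fork[blocks] ⇒ blocked
All paths are blocked; N4 ⊥ N6 | {N1, N3, N5, N8} holds.

Yes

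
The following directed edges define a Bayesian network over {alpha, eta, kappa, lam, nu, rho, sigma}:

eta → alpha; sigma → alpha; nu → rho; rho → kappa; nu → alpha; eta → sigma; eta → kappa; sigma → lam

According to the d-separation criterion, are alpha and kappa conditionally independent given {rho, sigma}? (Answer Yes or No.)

We examine all 3 paths between alpha and kappa:
Path 1: alpha ← eta → kappa
  eta is a fork and eta is not conditioned on — no node blocks this path, so it is active.
Path 2: alpha ← sigma ← eta → kappa
  sigma is a chain here and sigma is conditioned on, so the path is blocked at sigma.
Path 3: alpha ← nu → rho → kappa
  rho is a chain here and rho is conditioned on, so the path is blocked at rho.
Because an active path exists, alpha and kappa are not d-separated.

No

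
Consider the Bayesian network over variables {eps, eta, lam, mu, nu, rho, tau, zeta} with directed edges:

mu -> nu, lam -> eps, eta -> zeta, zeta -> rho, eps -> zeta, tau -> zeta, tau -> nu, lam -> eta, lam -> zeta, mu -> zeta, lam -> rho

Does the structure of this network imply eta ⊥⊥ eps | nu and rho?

No

There are 6 undirected paths between eta and eps; checking each against the conditioning set {nu, rho}:
Path 1: eta ← lam → eps
  lam is a fork and lam is not conditioned on — no node blocks this path, so it is active.
Path 2: eta ← lam → rho ← zeta ← eps
  lam is a fork and lam is not conditioned on; rho is a collider and rho is conditioned on, which opens it; zeta is a chain and zeta is not conditioned on — no node blocks this path, so it is active.
Path 3: eta ← lam → zeta ← eps
  lam is a fork and lam is not conditioned on; zeta is a collider and its descendant rho is conditioned on, which opens it — no node blocks this path, so it is active.
Path 4: eta → zeta ← lam → eps
  zeta is a collider and its descendant rho is conditioned on, which opens it; lam is a fork and lam is not conditioned on — no node blocks this path, so it is active.
Path 5: eta → zeta ← eps
  zeta is a collider and its descendant rho is conditioned on, which opens it — no node blocks this path, so it is active.
Path 6: eta → zeta → rho ← lam → eps
  zeta is a chain and zeta is not conditioned on; rho is a collider and rho is conditioned on, which opens it; lam is a fork and lam is not conditioned on — no node blocks this path, so it is active.
At least one path is unblocked, so d-separation fails.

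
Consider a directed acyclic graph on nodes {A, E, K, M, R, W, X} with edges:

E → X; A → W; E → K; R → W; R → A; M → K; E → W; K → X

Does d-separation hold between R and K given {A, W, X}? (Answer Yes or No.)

No — R and K are not d-separated given {A, W, X}.

Enumerating the 4 paths from R to K and testing each for blocking by {A, W, X}:
  1. R → A → W ← E → K — A:chain[blocks]; W:collider[open]; E:fork[open] ⇒ blocked
  2. R → A → W ← E → X ← K — A:chain[blocks]; W:collider[open]; E:fork[open]; X:collider[open] ⇒ blocked
  3. R → W ← E → K — W:collider[open]; E:fork[open] ⇒ active
  4. R → W ← E → X ← K — W:collider[open]; E:fork[open]; X:collider[open] ⇒ active
Since the path R → W ← E → K is active, R and K are not d-separated given {A, W, X}.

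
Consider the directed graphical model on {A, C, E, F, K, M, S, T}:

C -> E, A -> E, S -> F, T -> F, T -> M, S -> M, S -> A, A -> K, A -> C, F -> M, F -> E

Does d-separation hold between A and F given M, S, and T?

Enumerating the 5 paths from A to F and testing each for blocking by {M, S, T}:
Path 1: A ← S → M ← F
  S is a fork here and S is conditioned on, so the path is blocked at S.
Path 2: A ← S → M ← T → F
  S is a fork here and S is conditioned on, so the path is blocked at S.
Path 3: A ← S → F
  S is a fork here and S is conditioned on, so the path is blocked at S.
Path 4: A → E ← F
  E is a collider here and neither E nor any of its descendants is conditioned on, so the collider stays closed — the path is blocked at E.
Path 5: A → C → E ← F
  E is a collider here and neither E nor any of its descendants is conditioned on, so the collider stays closed — the path is blocked at E.
Since every path is blocked, d-separation holds.

Yes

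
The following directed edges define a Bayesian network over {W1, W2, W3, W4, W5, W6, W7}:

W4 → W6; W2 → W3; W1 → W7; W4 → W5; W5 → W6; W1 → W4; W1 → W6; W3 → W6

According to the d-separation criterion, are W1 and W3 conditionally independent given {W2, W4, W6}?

No

Enumerating the 3 paths from W1 to W3 and testing each for blocking by {W2, W4, W6}:
Path 1: W1 → W6 ← W3
  W6 is a collider and W6 is conditioned on, which opens it — no node blocks this path, so it is active.
Path 2: W1 → W4 → W6 ← W3
  W4 is a chain here and W4 is conditioned on, so the path is blocked at W4.
Path 3: W1 → W4 → W5 → W6 ← W3
  W4 is a chain here and W4 is conditioned on, so the path is blocked at W4.
Because an active path exists, W1 and W3 are not d-separated.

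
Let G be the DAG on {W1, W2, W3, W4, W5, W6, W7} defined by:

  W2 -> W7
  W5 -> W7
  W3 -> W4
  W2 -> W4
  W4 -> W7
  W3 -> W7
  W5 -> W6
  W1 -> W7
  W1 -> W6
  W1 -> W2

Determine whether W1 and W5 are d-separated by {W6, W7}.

5 paths connect W1 and W5; each must be blocked for d-separation to hold:
Path 1: W1 → W2 → W7 ← W5
  W2 is a chain and W2 is not conditioned on; W7 is a collider and W7 is conditioned on, which opens it — no node blocks this path, so it is active.
Path 2: W1 → W2 → W4 ← W3 → W7 ← W5
  W2 is a chain and W2 is not conditioned on; W4 is a collider and its descendant W7 is conditioned on, which opens it; W3 is a fork and W3 is not conditioned on; W7 is a collider and W7 is conditioned on, which opens it — no node blocks this path, so it is active.
Path 3: W1 → W2 → W4 → W7 ← W5
  W2 is a chain and W2 is not conditioned on; W4 is a chain and W4 is not conditioned on; W7 is a collider and W7 is conditioned on, which opens it — no node blocks this path, so it is active.
Path 4: W1 → W7 ← W5
  W7 is a collider and W7 is conditioned on, which opens it — no node blocks this path, so it is active.
Path 5: W1 → W6 ← W5
  W6 is a collider and W6 is conditioned on, which opens it — no node blocks this path, so it is active.
Because an active path exists, W1 and W5 are not d-separated.

No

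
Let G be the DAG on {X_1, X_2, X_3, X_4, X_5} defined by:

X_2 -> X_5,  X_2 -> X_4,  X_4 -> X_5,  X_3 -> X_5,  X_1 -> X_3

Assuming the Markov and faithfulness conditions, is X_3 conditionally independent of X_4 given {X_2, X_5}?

There are 2 undirected paths between X_3 and X_4; checking each against the conditioning set {X_2, X_5}:
Path 1: X_3 → X_5 ← X_4
  X_5 is a collider and X_5 is conditioned on, which opens it — no node blocks this path, so it is active.
Path 2: X_3 → X_5 ← X_2 → X_4
  X_2 is a fork here and X_2 is conditioned on, so the path is blocked at X_2.
Because an active path exists, X_3 and X_4 are not d-separated.

No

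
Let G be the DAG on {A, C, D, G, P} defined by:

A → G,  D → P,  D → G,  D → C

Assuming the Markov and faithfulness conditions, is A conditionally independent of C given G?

Only one path connects A and C:
Path 1: A → G ← D → C
  G is a collider and G is conditioned on, which opens it; D is a fork and D is not conditioned on — no node blocks this path, so it is active.
At least one path is unblocked, so d-separation fails.

No — A and C are not d-separated given {G}.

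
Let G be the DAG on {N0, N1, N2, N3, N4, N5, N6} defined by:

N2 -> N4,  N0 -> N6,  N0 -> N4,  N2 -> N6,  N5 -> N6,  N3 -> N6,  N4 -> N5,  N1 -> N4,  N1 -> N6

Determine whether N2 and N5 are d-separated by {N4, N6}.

6 paths connect N2 and N5; each must be blocked for d-separation to hold:
Path 1: N2 → N6 ← N5
  N6 is a collider and N6 is conditioned on, which opens it — no node blocks this path, so it is active.
Path 2: N2 → N6 ← N0 → N4 → N5
  N4 is a chain here and N4 is conditioned on, so the path is blocked at N4.
Path 3: N2 → N6 ← N1 → N4 → N5
  N4 is a chain here and N4 is conditioned on, so the path is blocked at N4.
Path 4: N2 → N4 → N5
  N4 is a chain here and N4 is conditioned on, so the path is blocked at N4.
Path 5: N2 → N4 ← N0 → N6 ← N5
  N4 is a collider and N4 is conditioned on, which opens it; N0 is a fork and N0 is not conditioned on; N6 is a collider and N6 is conditioned on, which opens it — no node blocks this path, so it is active.
Path 6: N2 → N4 ← N1 → N6 ← N5
  N4 is a collider and N4 is conditioned on, which opens it; N1 is a fork and N1 is not conditioned on; N6 is a collider and N6 is conditioned on, which opens it — no node blocks this path, so it is active.
Because an active path exists, N2 and N5 are not d-separated.

No — N2 and N5 are not d-separated given {N4, N6}.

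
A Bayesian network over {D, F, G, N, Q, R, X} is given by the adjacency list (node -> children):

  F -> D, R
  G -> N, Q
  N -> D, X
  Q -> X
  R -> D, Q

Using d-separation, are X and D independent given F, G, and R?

No

Enumerating the 6 paths from X to D and testing each for blocking by {F, G, R}:
Path 1: X ← Q ← R ← F → D
  R is a chain here and R is conditioned on, so the path is blocked at R.
Path 2: X ← Q ← R → D
  R is a fork here and R is conditioned on, so the path is blocked at R.
Path 3: X ← Q ← G → N → D
  G is a fork here and G is conditioned on, so the path is blocked at G.
Path 4: X ← N → D
  N is a fork and N is not conditioned on — no node blocks this path, so it is active.
Path 5: X ← N ← G → Q ← R ← F → D
  G is a fork here and G is conditioned on, so the path is blocked at G.
Path 6: X ← N ← G → Q ← R → D
  G is a fork here and G is conditioned on, so the path is blocked at G.
Because an active path exists, X and D are not d-separated.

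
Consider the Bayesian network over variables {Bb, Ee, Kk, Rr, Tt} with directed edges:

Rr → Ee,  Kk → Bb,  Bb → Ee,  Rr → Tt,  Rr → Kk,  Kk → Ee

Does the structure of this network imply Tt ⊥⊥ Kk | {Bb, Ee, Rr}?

3 paths connect Tt and Kk; each must be blocked for d-separation to hold:
Path 1: Tt ← Rr → Ee ← Bb ← Kk
  Rr is a fork here and Rr is conditioned on, so the path is blocked at Rr.
Path 2: Tt ← Rr → Ee ← Kk
  Rr is a fork here and Rr is conditioned on, so the path is blocked at Rr.
Path 3: Tt ← Rr → Kk
  Rr is a fork here and Rr is conditioned on, so the path is blocked at Rr.
Since every path is blocked, d-separation holds.

Yes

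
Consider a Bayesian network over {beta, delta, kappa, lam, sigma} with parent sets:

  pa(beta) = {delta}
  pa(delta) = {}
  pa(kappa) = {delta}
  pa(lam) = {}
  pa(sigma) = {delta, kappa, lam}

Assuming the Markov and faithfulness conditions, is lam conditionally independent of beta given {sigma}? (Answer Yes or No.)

No

Enumerating the 2 paths from lam to beta and testing each for blocking by {sigma}:
Path 1: lam → sigma ← kappa ← delta → beta
  sigma is a collider and sigma is conditioned on, which opens it; kappa is a chain and kappa is not conditioned on; delta is a fork and delta is not conditioned on — no node blocks this path, so it is active.
Path 2: lam → sigma ← delta → beta
  sigma is a collider and sigma is conditioned on, which opens it; delta is a fork and delta is not conditioned on — no node blocks this path, so it is active.
Since the path lam → sigma ← kappa ← delta → beta is active, lam and beta are not d-separated given {sigma}.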